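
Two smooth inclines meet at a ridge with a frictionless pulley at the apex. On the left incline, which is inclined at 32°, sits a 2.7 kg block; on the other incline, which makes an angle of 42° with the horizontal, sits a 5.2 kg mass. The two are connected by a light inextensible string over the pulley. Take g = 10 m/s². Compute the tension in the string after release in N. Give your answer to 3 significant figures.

21.3 N

Resolve each weight along its own incline: the 2.7 kg mass has component 2.7 × 10 × sin 32° = 14.308 N down its slope, and the 5.2 kg mass has 5.2 × 10 × sin 42° = 34.795 N down its slope.
The 5.2 kg side's 34.795 N exceeds the other side's 14.308 N, so that mass slides down and the 2.7 kg mass slides up. Taking that direction as positive, Newton's second law for the whole system gives 34.795 − 14.308 = (2.7 + 5.2) a, so a = 20.487 / 7.9 = 2.5933 m/s².
For the 2.7 kg mass (up-slope positive): T − 14.308 = 2.7 × 2.5933, so T = 21.310 N.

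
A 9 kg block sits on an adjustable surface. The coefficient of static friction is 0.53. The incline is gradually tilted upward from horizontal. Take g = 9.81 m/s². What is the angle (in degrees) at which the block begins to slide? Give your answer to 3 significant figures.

At the threshold of sliding, static friction is at its maximum μ_s N and exactly balances the weight component along the incline: mg sin θ = μ_s mg cos θ.
Hence tan θ = μ_s = 0.53, so θ = arctan(0.53) = 27.9236°.

27.9°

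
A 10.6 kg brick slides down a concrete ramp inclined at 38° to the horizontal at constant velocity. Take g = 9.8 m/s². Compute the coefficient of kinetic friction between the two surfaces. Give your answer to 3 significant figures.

0.781

At constant velocity the net force along the incline is zero: mg sin 38° = μ mg cos 38°.
So μ = tan 38° = 0.6157 / 0.7880 = 0.7813.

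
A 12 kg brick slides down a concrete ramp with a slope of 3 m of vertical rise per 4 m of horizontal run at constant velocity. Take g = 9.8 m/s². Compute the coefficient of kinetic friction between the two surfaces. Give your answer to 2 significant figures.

At constant velocity the net force along the incline is zero: mg sin 36.87° = μ mg cos 36.87°.
So μ = tan 36.87° = 0.6000 / 0.8000 = 0.7500.

0.75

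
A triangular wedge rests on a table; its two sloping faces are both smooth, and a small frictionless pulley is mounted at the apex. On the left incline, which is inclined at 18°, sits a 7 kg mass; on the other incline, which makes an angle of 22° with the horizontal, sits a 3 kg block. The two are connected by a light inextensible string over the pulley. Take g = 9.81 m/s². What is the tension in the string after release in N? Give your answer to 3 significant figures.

Resolve each weight along its own incline: the 7 kg mass has component 7 × 9.81 × sin 18° = 21.220 N down its slope, and the 3 kg mass has 3 × 9.81 × sin 22° = 11.025 N down its slope.
The 7 kg side's 21.220 N exceeds the other side's 11.025 N, so that mass slides down and the 3 kg mass slides up. Taking that direction as positive, Newton's second law for the whole system gives 21.220 − 11.025 = (7 + 3) a, so a = 10.195 / 10 = 1.0195 m/s².
For the 3 kg mass (up-slope positive): T − 11.025 = 3 × 1.0195, so T = 14.084 N.

14.1 N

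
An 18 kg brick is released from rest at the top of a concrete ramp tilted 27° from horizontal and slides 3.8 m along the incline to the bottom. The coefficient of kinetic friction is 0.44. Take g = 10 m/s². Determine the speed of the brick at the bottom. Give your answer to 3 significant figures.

The weight component along the incline is mg sin 27° = 81.718 N and the normal force is N = mg cos 27° = 160.381 N.
Friction up the slope is f = μN = 0.44 × 160.381 = 70.568 N, so the net downslope force is 81.718 − 70.568 = 11.150 N and a = 11.150 / 18 = 0.6194 m/s².
Starting from rest over a distance of 3.8 m, v² = 2aL = 2 × 0.6194 × 3.8 = 4.7074, so v = 2.1697 m/s.

2.17 m/s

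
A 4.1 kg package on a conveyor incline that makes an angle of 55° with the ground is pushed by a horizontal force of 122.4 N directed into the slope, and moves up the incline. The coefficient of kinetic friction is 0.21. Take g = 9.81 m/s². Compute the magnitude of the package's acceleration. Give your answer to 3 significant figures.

2.77 m/s²

The horizontal push has components F cos 55° = 122.4 × 0.5736 = 70.209 N up the incline and F sin 55° = 122.4 × 0.8192 = 100.270 N pressing into the surface.
The normal force is therefore N = mg cos 55° + F sin 55° = 23.071 + 100.270 = 123.341 N, and kinetic friction down the slope is μN = 0.21 × 123.341 = 25.902 N.
Along the incline: F cos 55° − mg sin 55° − μN = ma, so 70.209 − 32.949 − 25.902 = 4.1 a, giving a = 2.7702 m/s².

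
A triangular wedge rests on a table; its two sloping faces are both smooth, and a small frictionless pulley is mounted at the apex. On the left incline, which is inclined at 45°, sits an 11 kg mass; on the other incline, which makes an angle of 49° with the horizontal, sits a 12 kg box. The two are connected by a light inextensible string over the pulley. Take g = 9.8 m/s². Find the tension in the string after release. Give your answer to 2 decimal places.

Resolve each weight along its own incline: the 11 kg mass has component 11 × 9.8 × sin 45° = 76.226 N down its slope, and the 12 kg mass has 12 × 9.8 × sin 49° = 88.754 N down its slope.
The 12 kg side's 88.754 N exceeds the other side's 76.226 N, so that mass slides down and the 11 kg mass slides up. Taking that direction as positive, Newton's second law for the whole system gives 88.754 − 76.226 = (11 + 12) a, so a = 12.528 / 23 = 0.5447 m/s².
For the 11 kg mass (up-slope positive): T − 76.226 = 11 × 0.5447, so T = 82.218 N.

82.22 N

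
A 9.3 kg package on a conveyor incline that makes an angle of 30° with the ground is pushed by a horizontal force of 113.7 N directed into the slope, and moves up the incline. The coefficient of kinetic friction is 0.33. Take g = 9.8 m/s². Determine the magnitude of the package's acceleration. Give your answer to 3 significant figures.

0.870 m/s²

The horizontal push has components F cos 30° = 113.7 × 0.8660 = 98.464 N up the incline and F sin 30° = 113.7 × 0.5000 = 56.850 N pressing into the surface.
The normal force is therefore N = mg cos 30° + F sin 30° = 78.927 + 56.850 = 135.777 N, and kinetic friction down the slope is μN = 0.33 × 135.777 = 44.806 N.
Along the incline: F cos 30° − mg sin 30° − μN = ma, so 98.464 − 45.570 − 44.806 = 9.3 a, giving a = 0.8697 m/s².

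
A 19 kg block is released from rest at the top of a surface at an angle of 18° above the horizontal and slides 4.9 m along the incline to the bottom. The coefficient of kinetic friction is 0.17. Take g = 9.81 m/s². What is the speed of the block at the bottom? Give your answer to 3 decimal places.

The weight component along the incline is mg sin 18° = 57.598 N and the normal force is N = mg cos 18° = 177.267 N.
Friction up the slope is f = μN = 0.17 × 177.267 = 30.135 N, so the net downslope force is 57.598 − 30.135 = 27.463 N and a = 27.463 / 19 = 1.4454 m/s².
Starting from rest over a distance of 4.9 m, v² = 2aL = 2 × 1.4454 × 4.9 = 14.1649, so v = 3.7636 m/s.

3.764 m/s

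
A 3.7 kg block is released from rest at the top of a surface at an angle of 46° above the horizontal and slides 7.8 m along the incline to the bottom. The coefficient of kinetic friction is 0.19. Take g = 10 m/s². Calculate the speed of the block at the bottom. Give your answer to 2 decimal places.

9.57 m/s

The weight component along the incline is mg sin 46° = 26.616 N and the normal force is N = mg cos 46° = 25.702 N.
Friction up the slope is f = μN = 0.19 × 25.702 = 4.883 N, so the net downslope force is 26.616 − 4.883 = 21.733 N and a = 21.733 / 3.7 = 5.8738 m/s².
Starting from rest over a distance of 7.8 m, v² = 2aL = 2 × 5.8738 × 7.8 = 91.6313, so v = 9.5724 m/s.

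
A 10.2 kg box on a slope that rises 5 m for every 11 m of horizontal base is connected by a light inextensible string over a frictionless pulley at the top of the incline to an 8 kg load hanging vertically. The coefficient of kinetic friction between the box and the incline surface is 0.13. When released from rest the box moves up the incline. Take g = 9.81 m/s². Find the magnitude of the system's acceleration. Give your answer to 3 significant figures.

For the box on the incline: the weight component along the slope is m₁g sin 24.44° = 10.2 × 9.81 × 0.4138 = 41.406 N and the normal force is N = m₁g cos 24.44° = 91.093 N.
Kinetic friction opposes the box's motion up the incline: f = μN = 0.13 × 91.093 = 11.842 N acting down the slope.
Newton's second law for the box (up-slope positive): T − 41.406 − 11.842 = 10.2 a. For the hanging load (downward positive): 8 × 9.81 − T = 8 a.
Adding the two equations eliminates T: 25.232 = 18.2 a, so a = 1.3864 m/s².

1.39 m/s²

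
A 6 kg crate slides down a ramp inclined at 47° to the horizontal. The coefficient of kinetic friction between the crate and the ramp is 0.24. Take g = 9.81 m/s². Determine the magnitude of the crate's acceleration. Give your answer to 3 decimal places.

5.569 m/s²

Resolving the weight along the incline: the component pulling the crate down the slope is mg sin 47° = 6 × 9.81 × 0.7314 = 43.050 N, and the normal force is N = mg cos 47° = 6 × 9.81 × 0.6820 = 40.143 N.
Kinetic friction acts up the slope with magnitude f = μN = 0.24 × 40.143 = 9.634 N.
Net force along the incline is 43.050 − 9.634 = 33.416 N, so a = 33.416 / 6 = 5.5693 m/s².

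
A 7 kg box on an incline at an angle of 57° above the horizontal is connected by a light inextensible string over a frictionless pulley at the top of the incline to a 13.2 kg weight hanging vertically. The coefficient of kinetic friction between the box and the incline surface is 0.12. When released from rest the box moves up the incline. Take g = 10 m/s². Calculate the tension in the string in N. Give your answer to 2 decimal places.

87.10 N

For the box on the incline: the weight component along the slope is m₁g sin 57° = 7 × 10 × 0.8387 = 58.709 N and the normal force is N = m₁g cos 57° = 38.125 N.
Kinetic friction opposes the box's motion up the incline: f = μN = 0.12 × 38.125 = 4.575 N acting down the slope.
Newton's second law for the box (up-slope positive): T − 58.709 − 4.575 = 7 a. For the hanging weight (downward positive): 13.2 × 10 − T = 13.2 a.
Adding the two equations eliminates T: 68.716 = 20.2 a, so a = 3.4018 m/s².
Then from the hanging weight's equation, T = 13.2 × (10 − 3.4018) = 87.096 N.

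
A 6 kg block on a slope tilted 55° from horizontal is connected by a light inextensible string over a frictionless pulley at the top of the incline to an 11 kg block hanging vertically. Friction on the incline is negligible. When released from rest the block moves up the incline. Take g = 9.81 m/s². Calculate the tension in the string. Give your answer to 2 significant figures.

69 N

For the block on the incline: the weight component along the slope is m₁g sin 55° = 6 × 9.81 × 0.8192 = 48.218 N and the normal force is N = m₁g cos 55° = 33.761 N.
Newton's second law for the block (up-slope positive): T − 48.218 = 6 a. For the hanging block (downward positive): 11 × 9.81 − T = 11 a.
Adding the two equations eliminates T: 59.692 = 17 a, so a = 3.5113 m/s².
Then from the hanging block's equation, T = 11 × (9.81 − 3.5113) = 69.286 N.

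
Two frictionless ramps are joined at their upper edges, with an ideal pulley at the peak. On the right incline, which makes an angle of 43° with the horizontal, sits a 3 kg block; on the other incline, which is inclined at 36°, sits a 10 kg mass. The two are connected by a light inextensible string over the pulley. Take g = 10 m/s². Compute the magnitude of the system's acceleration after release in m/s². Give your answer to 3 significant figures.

2.95 m/s²

Resolve each weight along its own incline: the 3 kg mass has component 3 × 10 × sin 43° = 20.460 N down its slope, and the 10 kg mass has 10 × 10 × sin 36° = 58.779 N down its slope.
The 10 kg side's 58.779 N exceeds the other side's 20.460 N, so that mass slides down and the 3 kg mass slides up. Taking that direction as positive, Newton's second law for the whole system gives 58.779 − 20.460 = (3 + 10) a, so a = 38.319 / 13 = 2.9476 m/s².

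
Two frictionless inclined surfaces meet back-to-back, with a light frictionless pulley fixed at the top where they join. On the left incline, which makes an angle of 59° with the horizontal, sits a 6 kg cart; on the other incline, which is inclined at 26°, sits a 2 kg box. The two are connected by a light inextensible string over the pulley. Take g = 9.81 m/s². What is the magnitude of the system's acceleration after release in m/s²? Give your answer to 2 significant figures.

Resolve each weight along its own incline: the 6 kg mass has component 6 × 9.81 × sin 59° = 50.453 N down its slope, and the 2 kg mass has 2 × 9.81 × sin 26° = 8.601 N down its slope.
The 6 kg side's 50.453 N exceeds the other side's 8.601 N, so that mass slides down and the 2 kg mass slides up. Taking that direction as positive, Newton's second law for the whole system gives 50.453 − 8.601 = (6 + 2) a, so a = 41.852 / 8 = 5.2315 m/s².

5.2 m/s²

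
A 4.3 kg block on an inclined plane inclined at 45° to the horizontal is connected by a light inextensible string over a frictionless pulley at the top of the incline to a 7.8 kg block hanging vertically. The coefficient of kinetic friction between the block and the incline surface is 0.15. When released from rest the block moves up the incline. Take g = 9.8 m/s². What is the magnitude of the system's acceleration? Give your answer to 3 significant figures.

For the block on the incline: the weight component along the slope is m₁g sin 45° = 4.3 × 9.8 × 0.7071 = 29.797 N and the normal force is N = m₁g cos 45° = 29.797 N.
Kinetic friction opposes the block's motion up the incline: f = μN = 0.15 × 29.797 = 4.470 N acting down the slope.
Newton's second law for the block (up-slope positive): T − 29.797 − 4.470 = 4.3 a. For the hanging block (downward positive): 7.8 × 9.8 − T = 7.8 a.
Adding the two equations eliminates T: 42.173 = 12.1 a, so a = 3.4854 m/s².

3.49 m/s²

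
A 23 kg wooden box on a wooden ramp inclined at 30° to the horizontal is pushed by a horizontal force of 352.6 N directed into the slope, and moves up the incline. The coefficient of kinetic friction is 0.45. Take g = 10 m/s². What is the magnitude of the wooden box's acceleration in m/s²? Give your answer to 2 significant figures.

0.93 m/s²

The horizontal push has components F cos 30° = 352.6 × 0.8660 = 305.352 N up the incline and F sin 30° = 352.6 × 0.5000 = 176.300 N pressing into the surface.
The normal force is therefore N = mg cos 30° + F sin 30° = 199.180 + 176.300 = 375.480 N, and kinetic friction down the slope is μN = 0.45 × 375.480 = 168.966 N.
Along the incline: F cos 30° − mg sin 30° − μN = ma, so 305.352 − 115.000 − 168.966 = 23 a, giving a = 0.9298 m/s².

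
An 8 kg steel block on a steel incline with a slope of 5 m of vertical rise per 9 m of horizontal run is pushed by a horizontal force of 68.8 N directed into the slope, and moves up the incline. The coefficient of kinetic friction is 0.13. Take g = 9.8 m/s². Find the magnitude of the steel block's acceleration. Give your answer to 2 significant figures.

1.1 m/s²

The horizontal push has components F cos 29.05° = 68.8 × 0.8742 = 60.145 N up the incline and F sin 29.05° = 68.8 × 0.4856 = 33.409 N pressing into the surface.
The normal force is therefore N = mg cos 29.05° + F sin 29.05° = 68.537 + 33.409 = 101.946 N, and kinetic friction down the slope is μN = 0.13 × 101.946 = 13.253 N.
Along the incline: F cos 29.05° − mg sin 29.05° − μN = ma, so 60.145 − 38.071 − 13.253 = 8 a, giving a = 1.1026 m/s².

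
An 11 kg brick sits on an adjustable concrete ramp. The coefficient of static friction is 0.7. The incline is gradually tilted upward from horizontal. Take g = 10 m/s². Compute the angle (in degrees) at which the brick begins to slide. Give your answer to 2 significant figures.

35°

At the threshold of sliding, static friction is at its maximum μ_s N and exactly balances the weight component along the incline: mg sin θ = μ_s mg cos θ.
Hence tan θ = μ_s = 0.7, so θ = arctan(0.7) = 34.9920°.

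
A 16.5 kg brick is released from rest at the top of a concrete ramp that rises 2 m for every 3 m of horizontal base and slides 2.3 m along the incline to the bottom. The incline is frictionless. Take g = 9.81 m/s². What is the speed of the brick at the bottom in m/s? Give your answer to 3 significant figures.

The weight component along the incline is mg sin 33.69° = 89.787 N and the normal force is N = mg cos 33.69° = 134.680 N.
With no friction, a = g sin 33.69° = 5.4416 m/s².
Starting from rest over a distance of 2.3 m, v² = 2aL = 2 × 5.4416 × 2.3 = 25.0314, so v = 5.0031 m/s.

5.00 m/s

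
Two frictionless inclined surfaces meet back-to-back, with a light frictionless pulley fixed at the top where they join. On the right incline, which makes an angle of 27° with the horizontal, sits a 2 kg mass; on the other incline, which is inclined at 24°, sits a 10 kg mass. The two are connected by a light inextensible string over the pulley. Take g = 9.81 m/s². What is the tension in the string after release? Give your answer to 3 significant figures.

Resolve each weight along its own incline: the 2 kg mass has component 2 × 9.81 × sin 27° = 8.907 N down its slope, and the 10 kg mass has 10 × 9.81 × sin 24° = 39.901 N down its slope.
The 10 kg side's 39.901 N exceeds the other side's 8.907 N, so that mass slides down and the 2 kg mass slides up. Taking that direction as positive, Newton's second law for the whole system gives 39.901 − 8.907 = (2 + 10) a, so a = 30.994 / 12 = 2.5828 m/s².
For the 2 kg mass (up-slope positive): T − 8.907 = 2 × 2.5828, so T = 14.073 N.

14.1 N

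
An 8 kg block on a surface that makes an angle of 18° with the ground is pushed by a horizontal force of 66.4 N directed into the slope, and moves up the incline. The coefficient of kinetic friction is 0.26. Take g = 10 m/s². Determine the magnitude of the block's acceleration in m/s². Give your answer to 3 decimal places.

1.664 m/s²

The horizontal push has components F cos 18° = 66.4 × 0.9511 = 63.153 N up the incline and F sin 18° = 66.4 × 0.3090 = 20.518 N pressing into the surface.
The normal force is therefore N = mg cos 18° + F sin 18° = 76.088 + 20.518 = 96.606 N, and kinetic friction down the slope is μN = 0.26 × 96.606 = 25.118 N.
Along the incline: F cos 18° − mg sin 18° − μN = ma, so 63.153 − 24.720 − 25.118 = 8 a, giving a = 1.6644 m/s².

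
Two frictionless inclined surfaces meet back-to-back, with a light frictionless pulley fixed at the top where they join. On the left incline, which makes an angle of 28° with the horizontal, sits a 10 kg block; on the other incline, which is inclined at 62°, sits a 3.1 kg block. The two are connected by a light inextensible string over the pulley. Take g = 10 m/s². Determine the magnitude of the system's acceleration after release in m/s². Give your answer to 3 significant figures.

Resolve each weight along its own incline: the 10 kg mass has component 10 × 10 × sin 28° = 46.947 N down its slope, and the 3.1 kg mass has 3.1 × 10 × sin 62° = 27.371 N down its slope.
The 10 kg side's 46.947 N exceeds the other side's 27.371 N, so that mass slides down and the 3.1 kg mass slides up. Taking that direction as positive, Newton's second law for the whole system gives 46.947 − 27.371 = (10 + 3.1) a, so a = 19.576 / 13.1 = 1.4944 m/s².

1.49 m/s²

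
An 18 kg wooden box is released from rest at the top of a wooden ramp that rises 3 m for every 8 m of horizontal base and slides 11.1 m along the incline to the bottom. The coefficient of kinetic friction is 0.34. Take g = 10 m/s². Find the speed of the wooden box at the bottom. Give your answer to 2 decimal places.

2.70 m/s

The weight component along the incline is mg sin 20.56° = 63.202 N and the normal force is N = mg cos 20.56° = 168.539 N.
Friction up the slope is f = μN = 0.34 × 168.539 = 57.303 N, so the net downslope force is 63.202 − 57.303 = 5.899 N and a = 5.899 / 18 = 0.3277 m/s².
Starting from rest over a distance of 11.1 m, v² = 2aL = 2 × 0.3277 × 11.1 = 7.2749, so v = 2.6972 m/s.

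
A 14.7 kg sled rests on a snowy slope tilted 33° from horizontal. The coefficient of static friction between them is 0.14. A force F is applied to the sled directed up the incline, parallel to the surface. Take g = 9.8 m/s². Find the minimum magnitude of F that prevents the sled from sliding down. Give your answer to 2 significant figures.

The normal force is N = mg cos 33° = 120.819 N. With F at its minimum the sled is on the verge of sliding down, so static friction is at its maximum μ_s N = 0.14 × 120.819 = 16.915 N and acts up the slope.
Equilibrium along the incline: F + μ_s N = mg sin 33°, so F = 78.461 − 16.915 = 61.546 N.

62 N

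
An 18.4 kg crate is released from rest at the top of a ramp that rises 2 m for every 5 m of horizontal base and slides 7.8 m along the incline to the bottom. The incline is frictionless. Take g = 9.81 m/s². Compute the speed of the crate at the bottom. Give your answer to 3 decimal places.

The weight component along the incline is mg sin 21.80° = 67.038 N and the normal force is N = mg cos 21.80° = 167.594 N.
With no friction, a = g sin 21.80° = 3.6433 m/s².
Starting from rest over a distance of 7.8 m, v² = 2aL = 2 × 3.6433 × 7.8 = 56.8355, so v = 7.5389 m/s.

7.539 m/s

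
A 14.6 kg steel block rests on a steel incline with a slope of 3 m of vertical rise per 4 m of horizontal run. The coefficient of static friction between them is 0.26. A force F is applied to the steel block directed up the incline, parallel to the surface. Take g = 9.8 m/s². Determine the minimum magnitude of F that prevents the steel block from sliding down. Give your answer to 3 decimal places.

56.087 N

The normal force is N = mg cos 36.87° = 114.464 N. With F at its minimum the steel block is on the verge of sliding down, so static friction is at its maximum μ_s N = 0.26 × 114.464 = 29.761 N and acts up the slope.
Equilibrium along the incline: F + μ_s N = mg sin 36.87°, so F = 85.848 − 29.761 = 56.087 N.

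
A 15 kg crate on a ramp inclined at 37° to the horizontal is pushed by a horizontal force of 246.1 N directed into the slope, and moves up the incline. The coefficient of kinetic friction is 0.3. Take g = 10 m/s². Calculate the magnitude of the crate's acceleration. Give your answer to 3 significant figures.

1.73 m/s²

The horizontal push has components F cos 37° = 246.1 × 0.7986 = 196.535 N up the incline and F sin 37° = 246.1 × 0.6018 = 148.103 N pressing into the surface.
The normal force is therefore N = mg cos 37° + F sin 37° = 119.790 + 148.103 = 267.893 N, and kinetic friction down the slope is μN = 0.3 × 267.893 = 80.368 N.
Along the incline: F cos 37° − mg sin 37° − μN = ma, so 196.535 − 90.270 − 80.368 = 15 a, giving a = 1.7265 m/s².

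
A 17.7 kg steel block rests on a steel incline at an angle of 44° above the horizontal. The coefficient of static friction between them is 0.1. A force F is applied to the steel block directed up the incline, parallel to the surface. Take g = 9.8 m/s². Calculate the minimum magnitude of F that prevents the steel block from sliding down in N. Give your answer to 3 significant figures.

The normal force is N = mg cos 44° = 124.777 N. With F at its minimum the steel block is on the verge of sliding down, so static friction is at its maximum μ_s N = 0.1 × 124.777 = 12.478 N and acts up the slope.
Equilibrium along the incline: F + μ_s N = mg sin 44°, so F = 120.495 − 12.478 = 108.017 N.

108 N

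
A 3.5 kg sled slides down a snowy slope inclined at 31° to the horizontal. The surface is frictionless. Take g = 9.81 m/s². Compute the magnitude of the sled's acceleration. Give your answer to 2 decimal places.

5.05 m/s²

Resolving the weight along the incline: the component pulling the sled down the slope is mg sin 31° = 3.5 × 9.81 × 0.5150 = 17.683 N, and the normal force is N = mg cos 31° = 3.5 × 9.81 × 0.8572 = 29.432 N.
With no friction the net force along the incline is 17.683 N, so a = g sin 31° = 17.683 / 3.5 = 5.0523 m/s².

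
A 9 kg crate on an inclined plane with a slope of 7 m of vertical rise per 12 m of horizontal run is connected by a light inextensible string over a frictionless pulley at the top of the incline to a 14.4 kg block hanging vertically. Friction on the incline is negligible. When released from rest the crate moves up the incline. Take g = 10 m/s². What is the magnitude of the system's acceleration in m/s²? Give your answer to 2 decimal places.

For the crate on the incline: the weight component along the slope is m₁g sin 30.26° = 9 × 10 × 0.5039 = 45.351 N and the normal force is N = m₁g cos 30.26° = 77.740 N.
Newton's second law for the crate (up-slope positive): T − 45.351 = 9 a. For the hanging block (downward positive): 14.4 × 10 − T = 14.4 a.
Adding the two equations eliminates T: 98.649 = 23.4 a, so a = 4.2158 m/s².

4.22 m/s²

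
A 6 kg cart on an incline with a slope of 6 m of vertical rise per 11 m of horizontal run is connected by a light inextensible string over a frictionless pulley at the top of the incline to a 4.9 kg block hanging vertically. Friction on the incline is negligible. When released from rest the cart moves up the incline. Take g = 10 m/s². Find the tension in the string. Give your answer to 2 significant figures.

For the cart on the incline: the weight component along the slope is m₁g sin 28.61° = 6 × 10 × 0.4789 = 28.734 N and the normal force is N = m₁g cos 28.61° = 52.674 N.
Newton's second law for the cart (up-slope positive): T − 28.734 = 6 a. For the hanging block (downward positive): 4.9 × 10 − T = 4.9 a.
Adding the two equations eliminates T: 20.266 = 10.9 a, so a = 1.8593 m/s².
Then from the hanging block's equation, T = 4.9 × (10 − 1.8593) = 39.889 N.

40 N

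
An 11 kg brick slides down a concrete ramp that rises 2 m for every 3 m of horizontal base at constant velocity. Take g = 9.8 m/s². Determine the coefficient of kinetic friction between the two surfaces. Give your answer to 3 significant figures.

At constant velocity the net force along the incline is zero: mg sin 33.69° = μ mg cos 33.69°.
So μ = tan 33.69° = 0.5547 / 0.8321 = 0.6666.

0.667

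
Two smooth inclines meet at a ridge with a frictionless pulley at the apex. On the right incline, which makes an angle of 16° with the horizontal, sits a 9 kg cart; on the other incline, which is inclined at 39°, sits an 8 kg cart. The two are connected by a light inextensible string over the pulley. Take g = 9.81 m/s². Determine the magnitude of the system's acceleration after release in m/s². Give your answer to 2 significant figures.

1.5 m/s²

Resolve each weight along its own incline: the 9 kg mass has component 9 × 9.81 × sin 16° = 24.336 N down its slope, and the 8 kg mass has 8 × 9.81 × sin 39° = 49.389 N down its slope.
The 8 kg side's 49.389 N exceeds the other side's 24.336 N, so that mass slides down and the 9 kg mass slides up. Taking that direction as positive, Newton's second law for the whole system gives 49.389 − 24.336 = (9 + 8) a, so a = 25.053 / 17 = 1.4737 m/s².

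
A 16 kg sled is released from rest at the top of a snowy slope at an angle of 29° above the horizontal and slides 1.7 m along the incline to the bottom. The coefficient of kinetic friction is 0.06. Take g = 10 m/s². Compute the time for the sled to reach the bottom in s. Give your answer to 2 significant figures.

0.89 s

The weight component along the incline is mg sin 29° = 77.570 N and the normal force is N = mg cos 29° = 139.939 N.
Friction up the slope is f = μN = 0.06 × 139.939 = 8.396 N, so the net downslope force is 77.570 − 8.396 = 69.174 N and a = 69.174 / 16 = 4.3234 m/s².
Starting from rest, L = ½at², so t = √(2L/a) = √(2 × 1.7 / 4.3234) = 0.8868 s.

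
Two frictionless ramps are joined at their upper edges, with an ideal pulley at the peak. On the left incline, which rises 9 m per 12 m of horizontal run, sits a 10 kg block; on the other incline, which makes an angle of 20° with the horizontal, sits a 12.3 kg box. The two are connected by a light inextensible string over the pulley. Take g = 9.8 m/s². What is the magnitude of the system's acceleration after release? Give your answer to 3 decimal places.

Resolve each weight along its own incline: the 10 kg mass has component 10 × 9.8 × sin 36.87° = 58.800 N down its slope, and the 12.3 kg mass has 12.3 × 9.8 × sin 20° = 41.227 N down its slope.
The 10 kg side's 58.800 N exceeds the other side's 41.227 N, so that mass slides down and the 12.3 kg mass slides up. Taking that direction as positive, Newton's second law for the whole system gives 58.800 − 41.227 = (10 + 12.3) a, so a = 17.573 / 22.3 = 0.7880 m/s².

0.788 m/s²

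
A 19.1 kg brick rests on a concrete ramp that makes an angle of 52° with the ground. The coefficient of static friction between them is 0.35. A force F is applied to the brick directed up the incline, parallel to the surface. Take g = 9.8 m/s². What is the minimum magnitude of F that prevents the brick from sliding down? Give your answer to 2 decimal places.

The normal force is N = mg cos 52° = 115.240 N. With F at its minimum the brick is on the verge of sliding down, so static friction is at its maximum μ_s N = 0.35 × 115.240 = 40.334 N and acts up the slope.
Equilibrium along the incline: F + μ_s N = mg sin 52°, so F = 147.500 − 40.334 = 107.166 N.

107.17 N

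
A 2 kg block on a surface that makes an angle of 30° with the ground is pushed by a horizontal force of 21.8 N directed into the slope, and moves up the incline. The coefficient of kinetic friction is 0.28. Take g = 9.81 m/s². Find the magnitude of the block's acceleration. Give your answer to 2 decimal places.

0.63 m/s²

The horizontal push has components F cos 30° = 21.8 × 0.8660 = 18.879 N up the incline and F sin 30° = 21.8 × 0.5000 = 10.900 N pressing into the surface.
The normal force is therefore N = mg cos 30° + F sin 30° = 16.991 + 10.900 = 27.891 N, and kinetic friction down the slope is μN = 0.28 × 27.891 = 7.809 N.
Along the incline: F cos 30° − mg sin 30° − μN = ma, so 18.879 − 9.810 − 7.809 = 2 a, giving a = 0.6300 m/s².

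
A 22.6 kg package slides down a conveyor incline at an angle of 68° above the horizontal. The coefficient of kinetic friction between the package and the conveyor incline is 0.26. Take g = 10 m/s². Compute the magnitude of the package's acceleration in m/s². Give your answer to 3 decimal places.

8.298 m/s²

Resolving the weight along the incline: the component pulling the package down the slope is mg sin 68° = 22.6 × 10 × 0.9272 = 209.547 N, and the normal force is N = mg cos 68° = 22.6 × 10 × 0.3746 = 84.660 N.
Kinetic friction acts up the slope with magnitude f = μN = 0.26 × 84.660 = 22.012 N.
Net force along the incline is 209.547 − 22.012 = 187.535 N, so a = 187.535 / 22.6 = 8.2980 m/s².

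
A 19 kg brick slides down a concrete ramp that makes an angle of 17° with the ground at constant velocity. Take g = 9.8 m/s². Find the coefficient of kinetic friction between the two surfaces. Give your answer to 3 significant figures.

At constant velocity the net force along the incline is zero: mg sin 17° = μ mg cos 17°.
So μ = tan 17° = 0.2924 / 0.9563 = 0.3058.

0.306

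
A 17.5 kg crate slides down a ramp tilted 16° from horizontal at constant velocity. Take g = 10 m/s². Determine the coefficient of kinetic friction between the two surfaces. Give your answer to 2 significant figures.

At constant velocity the net force along the incline is zero: mg sin 16° = μ mg cos 16°.
So μ = tan 16° = 0.2756 / 0.9613 = 0.2867.

0.29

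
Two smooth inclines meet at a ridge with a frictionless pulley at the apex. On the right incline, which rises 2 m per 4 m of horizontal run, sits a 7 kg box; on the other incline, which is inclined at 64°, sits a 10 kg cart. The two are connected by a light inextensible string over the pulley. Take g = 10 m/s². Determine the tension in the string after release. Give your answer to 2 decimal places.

Resolve each weight along its own incline: the 7 kg mass has component 7 × 10 × sin 26.57° = 31.305 N down its slope, and the 10 kg mass has 10 × 10 × sin 64° = 89.879 N down its slope.
The 10 kg side's 89.879 N exceeds the other side's 31.305 N, so that mass slides down and the 7 kg mass slides up. Taking that direction as positive, Newton's second law for the whole system gives 89.879 − 31.305 = (7 + 10) a, so a = 58.574 / 17 = 3.4455 m/s².
For the 7 kg mass (up-slope positive): T − 31.305 = 7 × 3.4455, so T = 55.424 N.

55.42 N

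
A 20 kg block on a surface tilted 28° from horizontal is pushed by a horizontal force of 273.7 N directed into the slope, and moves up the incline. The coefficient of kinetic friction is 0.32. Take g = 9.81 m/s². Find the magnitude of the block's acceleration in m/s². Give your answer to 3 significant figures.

The horizontal push has components F cos 28° = 273.7 × 0.8829 = 241.650 N up the incline and F sin 28° = 273.7 × 0.4695 = 128.502 N pressing into the surface.
The normal force is therefore N = mg cos 28° + F sin 28° = 173.225 + 128.502 = 301.727 N, and kinetic friction down the slope is μN = 0.32 × 301.727 = 96.553 N.
Along the incline: F cos 28° − mg sin 28° − μN = ma, so 241.650 − 92.116 − 96.553 = 20 a, giving a = 2.6490 m/s².

2.65 m/s²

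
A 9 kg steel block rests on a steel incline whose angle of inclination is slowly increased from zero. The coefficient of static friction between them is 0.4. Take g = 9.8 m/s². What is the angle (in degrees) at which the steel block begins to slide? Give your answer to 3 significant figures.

At the threshold of sliding, static friction is at its maximum μ_s N and exactly balances the weight component along the incline: mg sin θ = μ_s mg cos θ.
Hence tan θ = μ_s = 0.4, so θ = arctan(0.4) = 21.8014°.

21.8°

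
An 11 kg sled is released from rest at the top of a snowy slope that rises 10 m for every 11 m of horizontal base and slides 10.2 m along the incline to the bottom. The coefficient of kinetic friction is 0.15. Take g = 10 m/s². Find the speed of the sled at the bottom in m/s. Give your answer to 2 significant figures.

The weight component along the incline is mg sin 42.27° = 73.994 N and the normal force is N = mg cos 42.27° = 81.393 N.
Friction up the slope is f = μN = 0.15 × 81.393 = 12.209 N, so the net downslope force is 73.994 − 12.209 = 61.785 N and a = 61.785 / 11 = 5.6168 m/s².
Starting from rest over a distance of 10.2 m, v² = 2aL = 2 × 5.6168 × 10.2 = 114.5827, so v = 10.7043 m/s.

11 m/s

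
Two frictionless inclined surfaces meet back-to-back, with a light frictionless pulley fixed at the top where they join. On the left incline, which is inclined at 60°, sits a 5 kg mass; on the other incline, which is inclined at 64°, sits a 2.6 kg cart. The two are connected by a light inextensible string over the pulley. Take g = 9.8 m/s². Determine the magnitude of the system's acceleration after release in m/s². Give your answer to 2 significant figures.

2.6 m/s²

Resolve each weight along its own incline: the 5 kg mass has component 5 × 9.8 × sin 60° = 42.435 N down its slope, and the 2.6 kg mass has 2.6 × 9.8 × sin 64° = 22.901 N down its slope.
The 5 kg side's 42.435 N exceeds the other side's 22.901 N, so that mass slides down and the 2.6 kg mass slides up. Taking that direction as positive, Newton's second law for the whole system gives 42.435 − 22.901 = (5 + 2.6) a, so a = 19.534 / 7.6 = 2.5703 m/s².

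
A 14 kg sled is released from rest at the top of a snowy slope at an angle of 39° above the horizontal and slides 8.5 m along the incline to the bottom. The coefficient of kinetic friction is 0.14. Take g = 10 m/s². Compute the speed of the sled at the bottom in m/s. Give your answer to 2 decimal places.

9.41 m/s

The weight component along the incline is mg sin 39° = 88.105 N and the normal force is N = mg cos 39° = 108.800 N.
Friction up the slope is f = μN = 0.14 × 108.800 = 15.232 N, so the net downslope force is 88.105 − 15.232 = 72.873 N and a = 72.873 / 14 = 5.2052 m/s².
Starting from rest over a distance of 8.5 m, v² = 2aL = 2 × 5.2052 × 8.5 = 88.4884, so v = 9.4068 m/s.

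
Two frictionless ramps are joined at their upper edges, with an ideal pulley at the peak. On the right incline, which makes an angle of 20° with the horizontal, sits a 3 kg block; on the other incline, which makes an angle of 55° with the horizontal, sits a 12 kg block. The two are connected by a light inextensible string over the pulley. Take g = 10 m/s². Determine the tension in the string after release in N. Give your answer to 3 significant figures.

27.9 N

Resolve each weight along its own incline: the 3 kg mass has component 3 × 10 × sin 20° = 10.261 N down its slope, and the 12 kg mass has 12 × 10 × sin 55° = 98.298 N down its slope.
The 12 kg side's 98.298 N exceeds the other side's 10.261 N, so that mass slides down and the 3 kg mass slides up. Taking that direction as positive, Newton's second law for the whole system gives 98.298 − 10.261 = (3 + 12) a, so a = 88.037 / 15 = 5.8691 m/s².
For the 3 kg mass (up-slope positive): T − 10.261 = 3 × 5.8691, so T = 27.868 N.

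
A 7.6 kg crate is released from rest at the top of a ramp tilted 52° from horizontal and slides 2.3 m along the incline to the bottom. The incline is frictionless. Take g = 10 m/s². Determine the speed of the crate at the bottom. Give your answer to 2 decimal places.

6.02 m/s

The weight component along the incline is mg sin 52° = 59.889 N and the normal force is N = mg cos 52° = 46.790 N.
With no friction, a = g sin 52° = 7.8801 m/s².
Starting from rest over a distance of 2.3 m, v² = 2aL = 2 × 7.8801 × 2.3 = 36.2485, so v = 6.0207 m/s.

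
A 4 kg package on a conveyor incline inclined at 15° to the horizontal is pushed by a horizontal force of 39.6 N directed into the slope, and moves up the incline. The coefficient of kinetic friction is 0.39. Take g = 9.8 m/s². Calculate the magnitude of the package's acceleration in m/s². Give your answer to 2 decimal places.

The horizontal push has components F cos 15° = 39.6 × 0.9659 = 38.250 N up the incline and F sin 15° = 39.6 × 0.2588 = 10.248 N pressing into the surface.
The normal force is therefore N = mg cos 15° + F sin 15° = 37.863 + 10.248 = 48.111 N, and kinetic friction down the slope is μN = 0.39 × 48.111 = 18.763 N.
Along the incline: F cos 15° − mg sin 15° − μN = ma, so 38.250 − 10.145 − 18.763 = 4 a, giving a = 2.3355 m/s².

2.34 m/s²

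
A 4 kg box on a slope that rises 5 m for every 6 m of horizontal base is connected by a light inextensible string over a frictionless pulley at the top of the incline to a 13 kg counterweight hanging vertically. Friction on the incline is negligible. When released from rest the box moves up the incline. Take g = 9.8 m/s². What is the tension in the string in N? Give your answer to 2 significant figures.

49 N

For the box on the incline: the weight component along the slope is m₁g sin 39.81° = 4 × 9.8 × 0.6402 = 25.096 N and the normal force is N = m₁g cos 39.81° = 30.114 N.
Newton's second law for the box (up-slope positive): T − 25.096 = 4 a. For the hanging counterweight (downward positive): 13 × 9.8 − T = 13 a.
Adding the two equations eliminates T: 102.304 = 17 a, so a = 6.0179 m/s².
Then from the hanging counterweight's equation, T = 13 × (9.8 − 6.0179) = 49.167 N.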